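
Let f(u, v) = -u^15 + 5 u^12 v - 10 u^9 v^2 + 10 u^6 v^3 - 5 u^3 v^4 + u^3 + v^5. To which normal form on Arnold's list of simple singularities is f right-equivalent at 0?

E_8

The Hessian of f at 0 has rank 0. Corank 2; j^3 = u^3 is a perfect cube, so E-series; the 5-jet and mu = 8 give E_8.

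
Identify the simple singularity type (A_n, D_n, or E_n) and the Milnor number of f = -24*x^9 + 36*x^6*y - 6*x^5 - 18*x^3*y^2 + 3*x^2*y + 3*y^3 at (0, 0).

The Hessian of f at 0 has rank 0. Corank 2; j^3 = 3*y*(x^2 + y^2) splits into three distinct lines over C (the quadratic factor has nonzero discriminant), so D_4.

Type D_{4}, Milnor number mu = 4.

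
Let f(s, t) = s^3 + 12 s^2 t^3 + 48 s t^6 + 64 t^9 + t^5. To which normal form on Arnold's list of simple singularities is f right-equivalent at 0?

The Hessian of f at 0 has rank 0. Corank 2; j^3 = s^3 is a perfect cube, so E-series; the 5-jet and mu = 8 give E_8.

E_8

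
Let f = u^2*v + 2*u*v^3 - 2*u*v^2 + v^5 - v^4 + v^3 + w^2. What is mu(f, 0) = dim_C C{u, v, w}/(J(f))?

5

The Hessian of f at 0 is [[0, 0, 0], [0, 0, 0], [0, 0, 2]] with rank 1, so corank 2. A Groebner basis of the Jacobian ideal J(f) in C{u,v,w} is {u*v^2 + u*v - v^2, u*v + v^3 - v^2, u^2 - 6*u*v + 5*v^2, w}; counting standard monomials gives mu = 5. Corank 2; j^3 = v*(u - v)^2 has shape L^2 M (L != M), so D-series; mu = 5 gives D_5.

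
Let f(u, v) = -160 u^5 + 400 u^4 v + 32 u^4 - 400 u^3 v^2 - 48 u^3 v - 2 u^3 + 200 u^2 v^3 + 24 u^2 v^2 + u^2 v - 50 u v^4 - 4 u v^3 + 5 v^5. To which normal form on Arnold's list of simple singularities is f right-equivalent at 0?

D_6

The Hessian of f at 0 has rank 0. Corank 2; j^3 = -u^2*(2*u - v) has shape L^2 M (L != M), so D-series; mu = 6 gives D_6.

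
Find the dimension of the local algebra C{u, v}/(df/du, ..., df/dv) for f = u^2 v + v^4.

The Hessian of f at 0 is [[0, 0], [0, 0]] with rank 0, so corank 2. A Groebner basis of the Jacobian ideal J(f) in C{u,v} is {u^3, u^2/4 + v^3, u*v}; counting standard monomials gives mu = 5. Corank 2; j^3 = u^2*v has shape L^2 M (L != M), so D-series; mu = 5 gives D_5.

5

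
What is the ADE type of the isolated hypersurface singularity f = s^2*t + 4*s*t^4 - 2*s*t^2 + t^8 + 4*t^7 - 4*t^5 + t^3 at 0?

D_9

The Hessian of f at 0 has rank 0. Corank 2; j^3 = t*(s - t)^2 has shape L^2 M (L != M), so D-series; mu = 9 gives D_9.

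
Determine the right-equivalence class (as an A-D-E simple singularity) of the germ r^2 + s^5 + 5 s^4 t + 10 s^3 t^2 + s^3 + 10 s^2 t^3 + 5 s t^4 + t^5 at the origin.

E_{8}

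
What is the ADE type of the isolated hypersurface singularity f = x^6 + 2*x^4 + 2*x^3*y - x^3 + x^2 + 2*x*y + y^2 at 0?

The Hessian of f at 0 is [[2, 2], [2, 2]] with rank 1, so corank 1. A Groebner basis of the Jacobian ideal J(f) in C{x,y} is {y^2, x + y}; counting standard monomials gives mu = 2. Corank 1: A-series; mu = 2 gives A_2.

A2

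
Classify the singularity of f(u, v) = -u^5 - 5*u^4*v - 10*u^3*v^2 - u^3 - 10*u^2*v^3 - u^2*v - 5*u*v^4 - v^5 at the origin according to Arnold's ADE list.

The Hessian of f at 0 has rank 0. Corank 2; j^3 = -u^2*(u + v) has shape L^2 M (L != M), so D-series; mu = 6 gives D_6.

D_{6}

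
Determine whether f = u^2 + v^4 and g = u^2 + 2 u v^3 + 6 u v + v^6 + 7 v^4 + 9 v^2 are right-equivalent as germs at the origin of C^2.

Yes.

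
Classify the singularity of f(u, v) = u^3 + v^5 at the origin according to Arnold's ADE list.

E8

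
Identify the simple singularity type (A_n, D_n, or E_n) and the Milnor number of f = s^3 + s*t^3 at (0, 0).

Type E_{7}, Milnor number mu = 7.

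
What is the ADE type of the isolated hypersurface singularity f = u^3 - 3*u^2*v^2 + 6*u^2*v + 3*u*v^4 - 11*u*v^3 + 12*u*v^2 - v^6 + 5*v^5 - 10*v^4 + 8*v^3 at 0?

The Hessian of f at 0 has rank 0. Corank 2; j^3 = (u + 2*v)^3 is a perfect cube, so E-series; the 4-jet and mu = 7 give E_7.

E_7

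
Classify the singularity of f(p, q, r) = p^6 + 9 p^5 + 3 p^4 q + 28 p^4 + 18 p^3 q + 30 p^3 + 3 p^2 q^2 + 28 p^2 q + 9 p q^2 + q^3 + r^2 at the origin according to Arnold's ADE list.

The Hessian of f at 0 is [[0, 0, 0], [0, 0, 0], [0, 0, 2]] with rank 1, so corank 2. A Groebner basis of the Jacobian ideal J(f) in C{p,q,r} is {q^3, p^2 - 3*q^2/26, p*q + 9*q^2/26, r}; counting standard monomials gives mu = 4. Corank 2; j^3 = (3*p + q)*(10*p^2 + 6*p*q + q^2) splits into three distinct lines over C (the quadratic factor has nonzero discriminant), so D_4.

D_{4}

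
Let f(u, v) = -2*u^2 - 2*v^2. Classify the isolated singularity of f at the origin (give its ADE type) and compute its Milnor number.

Type A_1, Milnor number mu = 1.

The Hessian of f at 0 is [[-4, 0], [0, -4]] with rank 2, so corank 0. A Groebner basis of the Jacobian ideal J(f) in C{u,v} is {u, v}; counting standard monomials gives mu = 1. Corank 0: nondegenerate Morse point, so A_1.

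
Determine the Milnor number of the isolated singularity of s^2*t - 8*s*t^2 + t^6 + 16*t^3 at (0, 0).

7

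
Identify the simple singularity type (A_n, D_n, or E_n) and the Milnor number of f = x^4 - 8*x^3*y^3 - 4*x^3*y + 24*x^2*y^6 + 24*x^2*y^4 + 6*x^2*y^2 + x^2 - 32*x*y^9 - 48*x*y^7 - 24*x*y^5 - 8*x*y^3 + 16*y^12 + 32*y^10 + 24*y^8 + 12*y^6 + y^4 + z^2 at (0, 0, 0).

The Hessian of f at 0 has rank 2. Corank 1: A-series; mu = 3 gives A_3.

Type A3, Milnor number mu = 3.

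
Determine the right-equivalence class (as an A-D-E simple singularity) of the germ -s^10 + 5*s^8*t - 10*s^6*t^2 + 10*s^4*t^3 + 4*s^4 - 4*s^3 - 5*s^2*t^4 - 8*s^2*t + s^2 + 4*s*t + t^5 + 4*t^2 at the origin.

A4

The Hessian of f at 0 is [[2, 4], [4, 8]] with rank 1, so corank 1. A Groebner basis of the Jacobian ideal J(f) in C{s,t} is {s/64 + t^3 - t^2/8 + t/32, s^2 - s/2 - t, s*t + s/8 + t^2 + t/4}; counting standard monomials gives mu = 4. Corank 1: A-series; mu = 4 gives A_4.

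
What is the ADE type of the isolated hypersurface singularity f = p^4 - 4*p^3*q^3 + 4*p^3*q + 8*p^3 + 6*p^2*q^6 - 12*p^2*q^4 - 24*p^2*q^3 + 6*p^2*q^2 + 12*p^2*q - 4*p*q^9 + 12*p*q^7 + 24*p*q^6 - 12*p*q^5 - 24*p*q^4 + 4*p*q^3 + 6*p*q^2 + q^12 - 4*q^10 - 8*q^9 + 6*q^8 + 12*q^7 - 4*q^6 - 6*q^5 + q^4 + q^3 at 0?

E_6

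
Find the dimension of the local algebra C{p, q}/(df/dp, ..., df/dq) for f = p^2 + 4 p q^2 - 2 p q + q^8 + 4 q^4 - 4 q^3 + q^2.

7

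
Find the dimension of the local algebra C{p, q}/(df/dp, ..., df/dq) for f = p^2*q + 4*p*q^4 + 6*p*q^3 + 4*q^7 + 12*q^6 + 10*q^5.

6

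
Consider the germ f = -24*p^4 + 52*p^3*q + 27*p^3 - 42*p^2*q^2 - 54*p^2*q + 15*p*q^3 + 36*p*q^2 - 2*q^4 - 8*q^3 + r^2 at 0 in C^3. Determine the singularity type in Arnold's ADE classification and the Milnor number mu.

The Hessian of f at 0 is [[0, 0, 0], [0, 0, 0], [0, 0, 2]] with rank 1, so corank 2. A Groebner basis of the Jacobian ideal J(f) in C{p,q,r} is {19683*p^2/4 - 6561*p*q + q^4 - 27*q^3/4 + 2187*q^2, p^3 - 189*p^2/2 + 126*p*q - q^3/6 - 42*q^2, p^2*q - 405*p^2/4 + 135*p*q - 11*q^3/36 - 45*q^2, -81*p^2 + p*q^2 + 108*p*q - 5*q^3/9 - 36*q^2, r}; counting standard monomials gives mu = 7. Corank 2; j^3 = (3*p - 2*q)^3 is a perfect cube, so E-series; the 4-jet and mu = 7 give E_7.

Type E7, Milnor number mu = 7.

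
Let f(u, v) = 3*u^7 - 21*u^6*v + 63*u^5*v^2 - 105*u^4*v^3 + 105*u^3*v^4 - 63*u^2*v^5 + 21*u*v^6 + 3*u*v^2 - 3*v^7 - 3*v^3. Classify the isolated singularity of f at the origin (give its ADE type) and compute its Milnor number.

Type D_8, Milnor number mu = 8.

The Hessian of f at 0 has rank 0. Corank 2; j^3 = 3*v^2*(u - v) has shape L^2 M (L != M), so D-series; mu = 8 gives D_8.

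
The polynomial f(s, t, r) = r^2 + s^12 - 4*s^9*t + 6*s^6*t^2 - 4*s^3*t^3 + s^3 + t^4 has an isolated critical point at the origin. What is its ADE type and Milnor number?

Type E_{6}, Milnor number mu = 6.

The Hessian of f at 0 is [[0, 0, 0], [0, 0, 0], [0, 0, 2]] with rank 1, so corank 2. A Groebner basis of the Jacobian ideal J(f) in C{s,t,r} is {t^3, s^2, r}; counting standard monomials gives mu = 6. Corank 2; j^3 = s^3 is a perfect cube, so E-series; the 4-jet and mu = 6 give E_6.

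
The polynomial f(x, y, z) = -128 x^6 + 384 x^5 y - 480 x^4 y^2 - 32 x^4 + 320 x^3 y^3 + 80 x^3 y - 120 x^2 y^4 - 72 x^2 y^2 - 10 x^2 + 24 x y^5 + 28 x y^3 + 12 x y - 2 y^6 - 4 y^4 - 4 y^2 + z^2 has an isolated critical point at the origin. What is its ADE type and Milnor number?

The Hessian of f at 0 is [[-20, 12, 0], [12, -8, 0], [0, 0, 2]] with rank 3, so corank 0. A Groebner basis of the Jacobian ideal J(f) in C{x,y,z} is {x, y, z}; counting standard monomials gives mu = 1. Corank 0: nondegenerate Morse point, so A_1.

Type A1, Milnor number mu = 1.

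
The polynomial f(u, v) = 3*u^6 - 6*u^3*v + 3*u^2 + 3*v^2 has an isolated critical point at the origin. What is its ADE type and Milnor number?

Type A1, Milnor number mu = 1.

The Hessian of f at 0 has rank 2. Corank 0: nondegenerate Morse point, so A_1.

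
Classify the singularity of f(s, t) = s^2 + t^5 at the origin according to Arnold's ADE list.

The Hessian of f at 0 is [[2, 0], [0, 0]] with rank 1, so corank 1. A Groebner basis of the Jacobian ideal J(f) in C{s,t} is {t^4, s}; counting standard monomials gives mu = 4. Corank 1: A-series; mu = 4 gives A_4.

A4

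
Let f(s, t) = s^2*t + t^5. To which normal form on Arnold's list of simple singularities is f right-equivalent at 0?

The Hessian of f at 0 is [[0, 0], [0, 0]] with rank 0, so corank 2. A Groebner basis of the Jacobian ideal J(f) in C{s,t} is {s^2/5 + t^4, s^3, s*t}; counting standard monomials gives mu = 6. Corank 2; j^3 = s^2*t has shape L^2 M (L != M), so D-series; mu = 6 gives D_6.

D6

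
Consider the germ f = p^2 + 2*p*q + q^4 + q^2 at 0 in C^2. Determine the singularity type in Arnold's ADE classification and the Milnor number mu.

Type A_{3}, Milnor number mu = 3.

The Hessian of f at 0 has rank 1. Corank 1: A-series; mu = 3 gives A_3.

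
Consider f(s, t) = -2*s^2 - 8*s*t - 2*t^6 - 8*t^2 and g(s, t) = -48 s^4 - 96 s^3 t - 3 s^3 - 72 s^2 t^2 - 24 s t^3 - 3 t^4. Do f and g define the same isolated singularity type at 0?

No.

The Hessian of f at 0 has rank 1. Corank 1: A-series; mu = 5 gives A_5. The Hessian of g at 0 has rank 0. Corank 2; j^3 = -3*s^3 is a perfect cube, so E-series; the 4-jet and mu = 6 give E_6. f is A_5 but g is E_6, hence not right-equivalent.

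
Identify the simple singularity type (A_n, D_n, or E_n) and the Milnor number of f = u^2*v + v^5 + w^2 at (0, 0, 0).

Type D_6, Milnor number mu = 6.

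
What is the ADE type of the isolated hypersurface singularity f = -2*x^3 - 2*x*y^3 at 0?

The Hessian of f at 0 has rank 0. Corank 2; j^3 = -2*x^3 is a perfect cube, so E-series; the 4-jet and mu = 7 give E_7.

E_7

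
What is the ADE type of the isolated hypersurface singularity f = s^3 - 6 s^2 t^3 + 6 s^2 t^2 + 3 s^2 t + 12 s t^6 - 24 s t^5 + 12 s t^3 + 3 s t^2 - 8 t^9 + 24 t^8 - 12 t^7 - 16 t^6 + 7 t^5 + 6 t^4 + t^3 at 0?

The Hessian of f at 0 has rank 0. Corank 2; j^3 = (s + t)^3 is a perfect cube, so E-series; the 5-jet and mu = 8 give E_8.

E_8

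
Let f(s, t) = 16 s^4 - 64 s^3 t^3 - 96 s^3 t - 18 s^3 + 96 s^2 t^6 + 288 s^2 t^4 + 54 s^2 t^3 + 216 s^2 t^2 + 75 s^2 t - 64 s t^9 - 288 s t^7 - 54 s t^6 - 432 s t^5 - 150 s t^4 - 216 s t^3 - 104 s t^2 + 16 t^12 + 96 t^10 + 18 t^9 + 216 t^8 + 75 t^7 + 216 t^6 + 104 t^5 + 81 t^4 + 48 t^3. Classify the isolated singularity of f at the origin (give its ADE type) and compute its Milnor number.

The Hessian of f at 0 has rank 0. Corank 2; j^3 = -(2*s - 3*t)*(3*s - 4*t)^2 has shape L^2 M (L != M), so D-series; mu = 5 gives D_5.

Type D_{5}, Milnor number mu = 5.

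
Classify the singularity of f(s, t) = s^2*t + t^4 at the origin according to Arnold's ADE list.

D_5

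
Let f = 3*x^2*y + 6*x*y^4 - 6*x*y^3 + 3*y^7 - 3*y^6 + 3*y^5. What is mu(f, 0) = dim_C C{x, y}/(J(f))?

7

The Hessian of f at 0 is [[0, 0], [0, 0]] with rank 0, so corank 2. A Groebner basis of the Jacobian ideal J(f) in C{x,y} is {x*y + y^4 - y^3, x^3, x^2*y + x^2/8 + x*y/8 - y^3/8, -x^2/8 + x*y^2 + 7*x*y/8 - 7*y^3/8}; counting standard monomials gives mu = 7. Corank 2; j^3 = 3*x^2*y has shape L^2 M (L != M), so D-series; mu = 7 gives D_7.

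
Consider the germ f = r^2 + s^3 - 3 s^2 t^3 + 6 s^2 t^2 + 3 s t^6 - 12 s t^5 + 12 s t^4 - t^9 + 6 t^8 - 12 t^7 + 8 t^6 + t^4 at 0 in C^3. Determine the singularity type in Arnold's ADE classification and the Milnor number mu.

Type E_{6}, Milnor number mu = 6.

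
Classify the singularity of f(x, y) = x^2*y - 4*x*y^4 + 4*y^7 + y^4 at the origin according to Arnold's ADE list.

D5

The Hessian of f at 0 has rank 0. Corank 2; j^3 = x^2*y has shape L^2 M (L != M), so D-series; mu = 5 gives D_5.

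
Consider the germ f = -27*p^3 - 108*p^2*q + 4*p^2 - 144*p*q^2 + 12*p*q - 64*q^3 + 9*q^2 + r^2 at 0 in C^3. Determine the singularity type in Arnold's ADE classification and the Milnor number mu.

Type A_2, Milnor number mu = 2.

The Hessian of f at 0 is [[8, 12, 0], [12, 18, 0], [0, 0, 2]] with rank 2, so corank 1. A Groebner basis of the Jacobian ideal J(f) in C{p,q,r} is {q^2, p + 3*q/2, r}; counting standard monomials gives mu = 2. Corank 1: A-series; mu = 2 gives A_2.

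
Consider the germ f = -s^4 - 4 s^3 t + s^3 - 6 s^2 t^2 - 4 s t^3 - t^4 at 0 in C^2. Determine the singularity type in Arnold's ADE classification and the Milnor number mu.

The Hessian of f at 0 has rank 0. Corank 2; j^3 = s^3 is a perfect cube, so E-series; the 4-jet and mu = 6 give E_6.

Type E_6, Milnor number mu = 6.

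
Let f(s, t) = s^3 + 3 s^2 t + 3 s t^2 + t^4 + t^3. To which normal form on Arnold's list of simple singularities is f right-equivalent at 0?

The Hessian of f at 0 has rank 0. Corank 2; j^3 = (s + t)^3 is a perfect cube, so E-series; the 4-jet and mu = 6 give E_6.

E6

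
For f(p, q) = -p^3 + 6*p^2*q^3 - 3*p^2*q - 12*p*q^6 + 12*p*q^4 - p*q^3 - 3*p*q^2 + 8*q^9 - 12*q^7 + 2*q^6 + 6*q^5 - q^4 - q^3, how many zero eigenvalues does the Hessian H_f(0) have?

2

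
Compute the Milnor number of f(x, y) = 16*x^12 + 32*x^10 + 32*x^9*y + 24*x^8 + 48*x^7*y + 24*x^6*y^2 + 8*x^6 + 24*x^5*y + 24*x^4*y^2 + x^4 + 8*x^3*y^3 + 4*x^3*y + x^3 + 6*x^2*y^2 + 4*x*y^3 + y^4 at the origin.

The Hessian of f at 0 is [[0, 0], [0, 0]] with rank 0, so corank 2. A Groebner basis of the Jacobian ideal J(f) in C{x,y} is {y^4, x*y^2 + y^3/3, x^2}; counting standard monomials gives mu = 6. Corank 2; j^3 = x^3 is a perfect cube, so E-series; the 4-jet and mu = 6 give E_6.

6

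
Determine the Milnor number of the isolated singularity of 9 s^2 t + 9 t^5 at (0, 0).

The Hessian of f at 0 has rank 0. Corank 2; j^3 = 9*s^2*t has shape L^2 M (L != M), so D-series; mu = 6 gives D_6.

6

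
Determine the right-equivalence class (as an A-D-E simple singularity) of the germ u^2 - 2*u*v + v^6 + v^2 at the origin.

The Hessian of f at 0 has rank 1. Corank 1: A-series; mu = 5 gives A_5.

A5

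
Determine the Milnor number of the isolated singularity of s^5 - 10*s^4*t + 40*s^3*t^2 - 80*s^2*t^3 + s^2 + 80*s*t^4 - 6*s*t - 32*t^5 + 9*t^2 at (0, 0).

The Hessian of f at 0 has rank 1. Corank 1: A-series; mu = 4 gives A_4.

4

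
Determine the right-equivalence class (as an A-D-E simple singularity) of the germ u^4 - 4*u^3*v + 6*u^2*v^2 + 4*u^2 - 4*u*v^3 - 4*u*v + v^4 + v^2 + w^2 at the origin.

A_3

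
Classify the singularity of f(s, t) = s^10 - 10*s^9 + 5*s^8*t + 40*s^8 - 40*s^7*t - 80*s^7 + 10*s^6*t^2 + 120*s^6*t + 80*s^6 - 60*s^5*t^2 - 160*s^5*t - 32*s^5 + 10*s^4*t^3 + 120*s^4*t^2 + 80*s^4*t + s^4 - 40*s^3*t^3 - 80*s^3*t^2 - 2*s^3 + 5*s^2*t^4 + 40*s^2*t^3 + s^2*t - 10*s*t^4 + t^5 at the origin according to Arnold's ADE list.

D_{6}

The Hessian of f at 0 has rank 0. Corank 2; j^3 = -s^2*(2*s - t) has shape L^2 M (L != M), so D-series; mu = 6 gives D_6.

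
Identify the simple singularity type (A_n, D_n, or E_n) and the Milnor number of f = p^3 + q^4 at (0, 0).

The Hessian of f at 0 is [[0, 0], [0, 0]] with rank 0, so corank 2. A Groebner basis of the Jacobian ideal J(f) in C{p,q} is {q^3, p^2}; counting standard monomials gives mu = 6. Corank 2; j^3 = p^3 is a perfect cube, so E-series; the 4-jet and mu = 6 give E_6.

Type E6, Milnor number mu = 6.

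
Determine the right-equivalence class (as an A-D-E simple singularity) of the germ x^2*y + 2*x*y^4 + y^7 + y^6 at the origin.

D_{7}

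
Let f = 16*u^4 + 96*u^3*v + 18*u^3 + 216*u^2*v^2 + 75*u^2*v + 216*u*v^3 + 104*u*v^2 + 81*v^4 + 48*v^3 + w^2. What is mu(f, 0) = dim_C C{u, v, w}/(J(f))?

5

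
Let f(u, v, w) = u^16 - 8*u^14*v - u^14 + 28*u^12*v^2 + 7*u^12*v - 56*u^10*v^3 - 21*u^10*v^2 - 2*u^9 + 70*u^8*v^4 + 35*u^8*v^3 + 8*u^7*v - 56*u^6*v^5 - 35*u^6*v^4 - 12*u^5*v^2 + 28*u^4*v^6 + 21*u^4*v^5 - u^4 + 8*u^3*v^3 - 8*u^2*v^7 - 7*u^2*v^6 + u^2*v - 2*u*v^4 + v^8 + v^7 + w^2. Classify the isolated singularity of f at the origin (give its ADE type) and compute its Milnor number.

The Hessian of f at 0 is [[0, 0, 0], [0, 0, 0], [0, 0, 2]] with rank 1, so corank 2. A Groebner basis of the Jacobian ideal J(f) in C{u,v,w} is {u^2*v^2, -8*u^2*v - u^2 + u*v^3, -u*v + v^4, u^3, w}; counting standard monomials gives mu = 9. Corank 2; j^3 = u^2*v has shape L^2 M (L != M), so D-series; mu = 9 gives D_9.

Type D_{9}, Milnor number mu = 9.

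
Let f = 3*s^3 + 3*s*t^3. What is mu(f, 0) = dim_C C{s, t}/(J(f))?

7

The Hessian of f at 0 is [[0, 0], [0, 0]] with rank 0, so corank 2. A Groebner basis of the Jacobian ideal J(f) in C{s,t} is {s^3, s*t^2, 3*s^2 + t^3}; counting standard monomials gives mu = 7. Corank 2; j^3 = 3*s^3 is a perfect cube, so E-series; the 4-jet and mu = 7 give E_7.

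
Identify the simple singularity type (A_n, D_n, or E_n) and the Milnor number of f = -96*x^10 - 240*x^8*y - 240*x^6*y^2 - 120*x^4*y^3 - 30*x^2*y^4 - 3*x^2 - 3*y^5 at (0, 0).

Type A4, Milnor number mu = 4.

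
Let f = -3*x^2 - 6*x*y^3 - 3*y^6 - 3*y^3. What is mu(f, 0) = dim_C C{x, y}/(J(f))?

The Hessian of f at 0 is [[-6, 0], [0, 0]] with rank 1, so corank 1. A Groebner basis of the Jacobian ideal J(f) in C{x,y} is {y^2, x}; counting standard monomials gives mu = 2. Corank 1: A-series; mu = 2 gives A_2.

2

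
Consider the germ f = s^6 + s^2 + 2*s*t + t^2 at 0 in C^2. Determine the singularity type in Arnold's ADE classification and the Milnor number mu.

Type A5, Milnor number mu = 5.

The Hessian of f at 0 is [[2, 2], [2, 2]] with rank 1, so corank 1. A Groebner basis of the Jacobian ideal J(f) in C{s,t} is {t^5, s + t}; counting standard monomials gives mu = 5. Corank 1: A-series; mu = 5 gives A_5.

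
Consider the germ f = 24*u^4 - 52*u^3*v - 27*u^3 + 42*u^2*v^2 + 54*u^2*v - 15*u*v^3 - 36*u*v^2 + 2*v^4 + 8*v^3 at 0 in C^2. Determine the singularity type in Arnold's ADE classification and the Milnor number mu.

The Hessian of f at 0 is [[0, 0], [0, 0]] with rank 0, so corank 2. A Groebner basis of the Jacobian ideal J(f) in C{u,v} is {19683*u^2/4 - 6561*u*v + v^4 - 27*v^3/4 + 2187*v^2, u^3 - 189*u^2/2 + 126*u*v - v^3/6 - 42*v^2, u^2*v - 405*u^2/4 + 135*u*v - 11*v^3/36 - 45*v^2, -81*u^2 + u*v^2 + 108*u*v - 5*v^3/9 - 36*v^2}; counting standard monomials gives mu = 7. Corank 2; j^3 = -(3*u - 2*v)^3 is a perfect cube, so E-series; the 4-jet and mu = 7 give E_7.

Type E_{7}, Milnor number mu = 7.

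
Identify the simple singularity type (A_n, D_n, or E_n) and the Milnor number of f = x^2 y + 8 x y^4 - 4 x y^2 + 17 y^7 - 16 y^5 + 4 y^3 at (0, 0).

The Hessian of f at 0 has rank 0. Corank 2; j^3 = y*(x - 2*y)^2 has shape L^2 M (L != M), so D-series; mu = 8 gives D_8.

Type D_8, Milnor number mu = 8.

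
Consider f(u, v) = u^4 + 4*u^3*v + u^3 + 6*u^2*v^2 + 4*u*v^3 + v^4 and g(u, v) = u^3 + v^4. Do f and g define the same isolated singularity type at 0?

The Hessian of f at 0 has rank 0. Corank 2; j^3 = u^3 is a perfect cube, so E-series; the 4-jet and mu = 6 give E_6. The Hessian of g at 0 has rank 0. Corank 2; j^3 = u^3 is a perfect cube, so E-series; the 4-jet and mu = 6 give E_6. Both have type E_6, hence right-equivalent.

Yes.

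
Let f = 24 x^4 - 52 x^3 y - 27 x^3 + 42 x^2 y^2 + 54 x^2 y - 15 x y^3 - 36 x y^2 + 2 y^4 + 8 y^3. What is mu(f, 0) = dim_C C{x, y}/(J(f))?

The Hessian of f at 0 has rank 0. Corank 2; j^3 = -(3*x - 2*y)^3 is a perfect cube, so E-series; the 4-jet and mu = 7 give E_7.

7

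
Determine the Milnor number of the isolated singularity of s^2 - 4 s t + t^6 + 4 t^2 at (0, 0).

5

The Hessian of f at 0 has rank 1. Corank 1: A-series; mu = 5 gives A_5.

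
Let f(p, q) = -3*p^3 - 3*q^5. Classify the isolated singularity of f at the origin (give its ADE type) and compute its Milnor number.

The Hessian of f at 0 is [[0, 0], [0, 0]] with rank 0, so corank 2. A Groebner basis of the Jacobian ideal J(f) in C{p,q} is {q^4, p^2}; counting standard monomials gives mu = 8. Corank 2; j^3 = -3*p^3 is a perfect cube, so E-series; the 5-jet and mu = 8 give E_8.

Type E8, Milnor number mu = 8.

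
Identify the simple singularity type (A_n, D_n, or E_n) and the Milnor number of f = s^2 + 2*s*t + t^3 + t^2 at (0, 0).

The Hessian of f at 0 has rank 1. Corank 1: A-series; mu = 2 gives A_2.

Type A2, Milnor number mu = 2.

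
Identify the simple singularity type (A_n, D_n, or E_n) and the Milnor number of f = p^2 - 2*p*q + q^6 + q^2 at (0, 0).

Type A_{5}, Milnor number mu = 5.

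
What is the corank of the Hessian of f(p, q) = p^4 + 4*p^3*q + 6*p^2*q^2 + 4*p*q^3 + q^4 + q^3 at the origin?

2

The Hessian at 0 is [[0, 0], [0, 0]] of rank 0; hence corank 2.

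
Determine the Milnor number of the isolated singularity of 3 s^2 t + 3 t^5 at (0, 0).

6

The Hessian of f at 0 has rank 0. Corank 2; j^3 = 3*s^2*t has shape L^2 M (L != M), so D-series; mu = 6 gives D_6.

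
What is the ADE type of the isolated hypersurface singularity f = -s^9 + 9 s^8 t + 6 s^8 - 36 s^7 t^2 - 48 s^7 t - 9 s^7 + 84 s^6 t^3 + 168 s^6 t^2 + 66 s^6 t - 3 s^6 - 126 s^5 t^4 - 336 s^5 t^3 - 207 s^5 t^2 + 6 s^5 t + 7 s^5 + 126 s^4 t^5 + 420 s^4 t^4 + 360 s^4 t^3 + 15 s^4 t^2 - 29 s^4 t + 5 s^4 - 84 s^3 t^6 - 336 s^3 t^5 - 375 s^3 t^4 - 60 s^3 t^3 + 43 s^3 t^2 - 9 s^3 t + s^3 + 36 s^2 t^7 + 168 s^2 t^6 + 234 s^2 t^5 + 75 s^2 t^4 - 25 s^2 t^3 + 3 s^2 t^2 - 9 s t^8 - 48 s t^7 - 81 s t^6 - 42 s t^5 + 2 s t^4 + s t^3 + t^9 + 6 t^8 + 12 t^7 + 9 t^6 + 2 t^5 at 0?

E_7

The Hessian of f at 0 is [[0, 0], [0, 0]] with rank 0, so corank 2. A Groebner basis of the Jacobian ideal J(f) in C{s,t} is {-3*s^2/5 + t^4 - t^3/5, s^3, s^2*t + s^2/5 + t^3/15, 8*s^2/5 + s*t^2 + 8*t^3/15}; counting standard monomials gives mu = 7. Corank 2; j^3 = s^3 is a perfect cube, so E-series; the 4-jet and mu = 7 give E_7.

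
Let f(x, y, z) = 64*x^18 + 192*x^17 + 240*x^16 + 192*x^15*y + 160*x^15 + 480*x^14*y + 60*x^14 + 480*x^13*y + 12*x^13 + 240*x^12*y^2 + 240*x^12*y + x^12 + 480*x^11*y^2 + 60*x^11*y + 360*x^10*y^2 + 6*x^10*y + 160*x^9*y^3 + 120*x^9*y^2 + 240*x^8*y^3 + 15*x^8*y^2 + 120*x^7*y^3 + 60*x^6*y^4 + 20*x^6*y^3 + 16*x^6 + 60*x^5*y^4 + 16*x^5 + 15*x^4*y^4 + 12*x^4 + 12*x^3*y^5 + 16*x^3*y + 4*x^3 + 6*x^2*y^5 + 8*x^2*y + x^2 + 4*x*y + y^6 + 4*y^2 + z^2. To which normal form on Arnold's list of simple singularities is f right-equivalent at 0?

A_5

The Hessian of f at 0 has rank 2. Corank 1: A-series; mu = 5 gives A_5.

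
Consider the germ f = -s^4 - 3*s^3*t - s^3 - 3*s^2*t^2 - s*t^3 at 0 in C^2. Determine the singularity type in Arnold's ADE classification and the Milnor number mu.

The Hessian of f at 0 is [[0, 0], [0, 0]] with rank 0, so corank 2. A Groebner basis of the Jacobian ideal J(f) in C{s,t} is {3*s^2 + t^4 + t^3, s^3, s^2*t - s^2 - t^3/3, 2*s^2 + s*t^2 + 2*t^3/3}; counting standard monomials gives mu = 7. Corank 2; j^3 = -s^3 is a perfect cube, so E-series; the 4-jet and mu = 7 give E_7.

Type E_7, Milnor number mu = 7.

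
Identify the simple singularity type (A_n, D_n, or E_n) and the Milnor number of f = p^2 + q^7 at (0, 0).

The Hessian of f at 0 has rank 1. Corank 1: A-series; mu = 6 gives A_6.

Type A6, Milnor number mu = 6.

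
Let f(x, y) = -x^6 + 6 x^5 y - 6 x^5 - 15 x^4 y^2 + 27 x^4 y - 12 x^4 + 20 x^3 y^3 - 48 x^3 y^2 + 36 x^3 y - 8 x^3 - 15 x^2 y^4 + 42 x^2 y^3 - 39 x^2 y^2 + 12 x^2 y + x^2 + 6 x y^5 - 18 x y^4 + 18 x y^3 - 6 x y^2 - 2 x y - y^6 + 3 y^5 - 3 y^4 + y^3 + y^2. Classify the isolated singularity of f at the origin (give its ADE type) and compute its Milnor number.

Type A2, Milnor number mu = 2.

The Hessian of f at 0 has rank 1. Corank 1: A-series; mu = 2 gives A_2.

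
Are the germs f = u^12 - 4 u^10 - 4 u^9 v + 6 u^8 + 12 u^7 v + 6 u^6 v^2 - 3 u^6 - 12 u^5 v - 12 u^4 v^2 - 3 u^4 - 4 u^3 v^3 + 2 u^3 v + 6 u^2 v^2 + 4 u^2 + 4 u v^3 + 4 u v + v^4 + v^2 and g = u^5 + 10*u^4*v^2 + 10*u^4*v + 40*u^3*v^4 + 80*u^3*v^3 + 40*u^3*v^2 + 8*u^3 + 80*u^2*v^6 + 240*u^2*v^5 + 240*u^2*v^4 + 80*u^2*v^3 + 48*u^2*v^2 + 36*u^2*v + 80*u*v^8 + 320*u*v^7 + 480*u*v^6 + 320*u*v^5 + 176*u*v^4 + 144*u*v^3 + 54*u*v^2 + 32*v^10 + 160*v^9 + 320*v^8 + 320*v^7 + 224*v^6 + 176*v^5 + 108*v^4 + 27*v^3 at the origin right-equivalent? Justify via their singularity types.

No.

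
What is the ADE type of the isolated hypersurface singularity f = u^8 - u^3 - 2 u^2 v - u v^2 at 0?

D9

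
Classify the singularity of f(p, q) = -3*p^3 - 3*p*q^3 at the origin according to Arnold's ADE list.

The Hessian of f at 0 has rank 0. Corank 2; j^3 = -3*p^3 is a perfect cube, so E-series; the 4-jet and mu = 7 give E_7.

E_{7}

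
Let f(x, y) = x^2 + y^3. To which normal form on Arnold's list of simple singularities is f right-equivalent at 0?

A_2

The Hessian of f at 0 has rank 1. Corank 1: A-series; mu = 2 gives A_2.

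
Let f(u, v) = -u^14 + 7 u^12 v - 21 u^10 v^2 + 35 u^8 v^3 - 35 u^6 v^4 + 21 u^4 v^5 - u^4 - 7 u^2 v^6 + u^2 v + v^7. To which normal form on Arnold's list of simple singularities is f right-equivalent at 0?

The Hessian of f at 0 is [[0, 0], [0, 0]] with rank 0, so corank 2. A Groebner basis of the Jacobian ideal J(f) in C{u,v} is {u^2/7 + v^6, u^3, u*v}; counting standard monomials gives mu = 8. Corank 2; j^3 = u^2*v has shape L^2 M (L != M), so D-series; mu = 8 gives D_8.

D8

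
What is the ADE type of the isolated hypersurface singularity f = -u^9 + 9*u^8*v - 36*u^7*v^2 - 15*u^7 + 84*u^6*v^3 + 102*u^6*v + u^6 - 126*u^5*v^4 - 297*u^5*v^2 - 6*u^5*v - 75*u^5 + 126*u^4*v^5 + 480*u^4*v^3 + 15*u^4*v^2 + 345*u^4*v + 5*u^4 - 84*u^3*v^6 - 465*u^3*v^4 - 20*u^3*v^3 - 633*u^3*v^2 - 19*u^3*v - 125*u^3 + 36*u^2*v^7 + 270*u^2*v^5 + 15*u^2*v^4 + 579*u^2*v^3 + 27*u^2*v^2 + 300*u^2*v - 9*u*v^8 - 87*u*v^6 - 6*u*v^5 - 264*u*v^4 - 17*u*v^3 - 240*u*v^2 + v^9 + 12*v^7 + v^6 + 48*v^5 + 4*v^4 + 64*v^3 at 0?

The Hessian of f at 0 has rank 0. Corank 2; j^3 = -(5*u - 4*v)^3 is a perfect cube, so E-series; the 4-jet and mu = 7 give E_7.

E7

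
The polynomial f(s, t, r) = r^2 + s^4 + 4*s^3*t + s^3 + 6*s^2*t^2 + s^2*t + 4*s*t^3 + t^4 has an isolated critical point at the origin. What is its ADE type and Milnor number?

Type D_{5}, Milnor number mu = 5.

The Hessian of f at 0 has rank 1. Corank 2; j^3 = s^2*(s + t) has shape L^2 M (L != M), so D-series; mu = 5 gives D_5.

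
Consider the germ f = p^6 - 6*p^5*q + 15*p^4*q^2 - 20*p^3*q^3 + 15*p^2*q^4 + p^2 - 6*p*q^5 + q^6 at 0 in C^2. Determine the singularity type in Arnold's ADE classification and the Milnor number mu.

Type A5, Milnor number mu = 5.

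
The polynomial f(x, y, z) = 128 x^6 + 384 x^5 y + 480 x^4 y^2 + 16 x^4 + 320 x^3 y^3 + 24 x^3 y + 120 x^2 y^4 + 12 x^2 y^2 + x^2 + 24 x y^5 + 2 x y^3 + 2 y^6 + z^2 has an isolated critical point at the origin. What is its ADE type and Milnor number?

Type A_{5}, Milnor number mu = 5.

The Hessian of f at 0 has rank 2. Corank 1: A-series; mu = 5 gives A_5.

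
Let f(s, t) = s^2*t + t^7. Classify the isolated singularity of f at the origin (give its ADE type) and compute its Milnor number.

Type D8, Milnor number mu = 8.

The Hessian of f at 0 is [[0, 0], [0, 0]] with rank 0, so corank 2. A Groebner basis of the Jacobian ideal J(f) in C{s,t} is {s^2/7 + t^6, s^3, s*t}; counting standard monomials gives mu = 8. Corank 2; j^3 = s^2*t has shape L^2 M (L != M), so D-series; mu = 8 gives D_8.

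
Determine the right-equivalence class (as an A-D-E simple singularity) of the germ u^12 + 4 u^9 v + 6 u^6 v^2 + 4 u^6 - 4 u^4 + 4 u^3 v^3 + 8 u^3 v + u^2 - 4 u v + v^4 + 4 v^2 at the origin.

A_{3}

The Hessian of f at 0 has rank 1. Corank 1: A-series; mu = 3 gives A_3.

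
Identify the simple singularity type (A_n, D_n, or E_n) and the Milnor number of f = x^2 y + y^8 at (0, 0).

Type D_{9}, Milnor number mu = 9.

The Hessian of f at 0 has rank 0. Corank 2; j^3 = x^2*y has shape L^2 M (L != M), so D-series; mu = 9 gives D_9.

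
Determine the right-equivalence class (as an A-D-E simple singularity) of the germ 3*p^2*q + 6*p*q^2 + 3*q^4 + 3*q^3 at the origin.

D_{5}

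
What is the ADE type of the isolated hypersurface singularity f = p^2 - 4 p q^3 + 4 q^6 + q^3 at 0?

A_2

The Hessian of f at 0 has rank 1. Corank 1: A-series; mu = 2 gives A_2.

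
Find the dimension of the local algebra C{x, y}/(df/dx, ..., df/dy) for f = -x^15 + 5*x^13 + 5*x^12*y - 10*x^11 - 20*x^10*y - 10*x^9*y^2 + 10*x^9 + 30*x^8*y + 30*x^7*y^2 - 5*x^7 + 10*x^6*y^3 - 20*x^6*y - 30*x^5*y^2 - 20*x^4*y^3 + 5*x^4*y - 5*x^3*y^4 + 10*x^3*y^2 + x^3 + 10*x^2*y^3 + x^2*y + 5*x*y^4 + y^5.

6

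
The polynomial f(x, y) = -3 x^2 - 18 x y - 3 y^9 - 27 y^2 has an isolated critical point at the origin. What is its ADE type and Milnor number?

Type A8, Milnor number mu = 8.

The Hessian of f at 0 has rank 1. Corank 1: A-series; mu = 8 gives A_8.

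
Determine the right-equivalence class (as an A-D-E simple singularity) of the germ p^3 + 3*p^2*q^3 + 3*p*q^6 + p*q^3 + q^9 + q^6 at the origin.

E_{7}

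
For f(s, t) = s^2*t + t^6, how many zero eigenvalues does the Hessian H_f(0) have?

The Hessian at 0 is [[0, 0], [0, 0]] of rank 0; hence corank 2.

2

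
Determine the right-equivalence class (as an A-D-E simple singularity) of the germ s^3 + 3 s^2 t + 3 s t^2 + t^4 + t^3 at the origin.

E6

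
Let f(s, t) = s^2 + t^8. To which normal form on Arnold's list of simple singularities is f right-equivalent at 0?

A_{7}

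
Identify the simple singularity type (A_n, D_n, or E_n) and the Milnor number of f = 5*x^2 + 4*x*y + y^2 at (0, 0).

The Hessian of f at 0 is [[10, 4], [4, 2]] with rank 2, so corank 0. A Groebner basis of the Jacobian ideal J(f) in C{x,y} is {x, y}; counting standard monomials gives mu = 1. Corank 0: nondegenerate Morse point, so A_1.

Type A_{1}, Milnor number mu = 1.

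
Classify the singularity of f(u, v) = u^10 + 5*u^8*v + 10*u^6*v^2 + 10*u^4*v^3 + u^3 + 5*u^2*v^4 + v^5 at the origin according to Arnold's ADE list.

E_8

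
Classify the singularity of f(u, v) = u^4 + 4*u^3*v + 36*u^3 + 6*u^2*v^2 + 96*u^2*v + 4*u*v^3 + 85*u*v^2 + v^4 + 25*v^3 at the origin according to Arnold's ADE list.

D_5

The Hessian of f at 0 is [[0, 0], [0, 0]] with rank 0, so corank 2. A Groebner basis of the Jacobian ideal J(f) in C{u,v} is {u*v^2 + 270*u*v + 225*v^2, -324*u*v + v^3 - 270*v^2, u^2 + 11*u*v/6 + 5*v^2/6}; counting standard monomials gives mu = 5. Corank 2; j^3 = (u + v)*(6*u + 5*v)^2 has shape L^2 M (L != M), so D-series; mu = 5 gives D_5.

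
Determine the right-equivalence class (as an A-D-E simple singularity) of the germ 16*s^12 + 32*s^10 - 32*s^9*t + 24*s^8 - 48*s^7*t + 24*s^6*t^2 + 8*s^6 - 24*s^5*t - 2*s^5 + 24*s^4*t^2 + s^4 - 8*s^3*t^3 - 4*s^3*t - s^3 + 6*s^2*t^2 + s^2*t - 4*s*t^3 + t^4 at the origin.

D_{5}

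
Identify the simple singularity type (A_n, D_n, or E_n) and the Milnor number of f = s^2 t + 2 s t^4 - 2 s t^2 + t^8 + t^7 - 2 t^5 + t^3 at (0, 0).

The Hessian of f at 0 is [[0, 0], [0, 0]] with rank 0, so corank 2. A Groebner basis of the Jacobian ideal J(f) in C{s,t} is {s^2*t^2 + 16*s^2*t + 2*s^2 - 32*s*t^2 - 3*s*t + 16*t^3 + t^2, 8*s^2*t + s^2 + s*t^3 - 16*s*t^2 - s*t + 8*t^3, s*t + t^4 - t^2, s^3 - 3*s^2*t + 3*s*t^2 - t^3}; counting standard monomials gives mu = 9. Corank 2; j^3 = t*(s - t)^2 has shape L^2 M (L != M), so D-series; mu = 9 gives D_9.

Type D_{9}, Milnor number mu = 9.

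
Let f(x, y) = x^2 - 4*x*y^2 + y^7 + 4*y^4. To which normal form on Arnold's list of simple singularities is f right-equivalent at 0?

A_6

The Hessian of f at 0 is [[2, 0], [0, 0]] with rank 1, so corank 1. A Groebner basis of the Jacobian ideal J(f) in C{x,y} is {x^3, -x/2 + y^2}; counting standard monomials gives mu = 6. Corank 1: A-series; mu = 6 gives A_6.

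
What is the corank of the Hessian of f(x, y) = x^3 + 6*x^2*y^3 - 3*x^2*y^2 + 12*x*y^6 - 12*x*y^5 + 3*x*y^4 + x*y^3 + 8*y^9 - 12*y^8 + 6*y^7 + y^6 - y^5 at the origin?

2

Hessian at 0 has rank 0.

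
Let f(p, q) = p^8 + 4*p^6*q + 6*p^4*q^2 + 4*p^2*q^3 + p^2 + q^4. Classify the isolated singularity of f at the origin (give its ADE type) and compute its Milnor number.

Type A_3, Milnor number mu = 3.

The Hessian of f at 0 has rank 1. Corank 1: A-series; mu = 3 gives A_3.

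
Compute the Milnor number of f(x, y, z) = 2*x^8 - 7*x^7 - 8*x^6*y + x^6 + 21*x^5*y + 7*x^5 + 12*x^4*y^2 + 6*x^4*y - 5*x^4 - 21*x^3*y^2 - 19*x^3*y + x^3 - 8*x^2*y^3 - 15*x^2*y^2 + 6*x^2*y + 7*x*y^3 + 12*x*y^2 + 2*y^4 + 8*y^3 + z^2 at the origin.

7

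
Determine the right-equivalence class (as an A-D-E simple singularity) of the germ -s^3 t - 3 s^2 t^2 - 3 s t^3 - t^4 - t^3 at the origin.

E_7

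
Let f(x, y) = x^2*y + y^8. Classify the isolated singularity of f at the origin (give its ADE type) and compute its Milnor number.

The Hessian of f at 0 has rank 0. Corank 2; j^3 = x^2*y has shape L^2 M (L != M), so D-series; mu = 9 gives D_9.

Type D9, Milnor number mu = 9.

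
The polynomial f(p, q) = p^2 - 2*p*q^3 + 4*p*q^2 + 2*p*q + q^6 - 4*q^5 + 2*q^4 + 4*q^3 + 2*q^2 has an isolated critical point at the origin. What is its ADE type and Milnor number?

Type A_1, Milnor number mu = 1.

The Hessian of f at 0 has rank 2. Corank 0: nondegenerate Morse point, so A_1.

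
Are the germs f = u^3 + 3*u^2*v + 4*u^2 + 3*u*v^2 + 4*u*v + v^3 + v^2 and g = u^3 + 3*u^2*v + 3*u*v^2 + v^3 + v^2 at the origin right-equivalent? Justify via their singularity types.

The Hessian of f at 0 is [[8, 4], [4, 2]] with rank 1, so corank 1. A Groebner basis of the Jacobian ideal J(f) in C{u,v} is {v^2, u + v/2}; counting standard monomials gives mu = 2. Corank 1: A-series; mu = 2 gives A_2. The Hessian of g at 0 is [[0, 0], [0, 2]] with rank 1, so corank 1. A Groebner basis of the Jacobian ideal J(g) in C{u,v} is {u^2, v}; counting standard monomials gives mu = 2. Corank 1: A-series; mu = 2 gives A_2. Both have type A_2, hence right-equivalent.

Yes.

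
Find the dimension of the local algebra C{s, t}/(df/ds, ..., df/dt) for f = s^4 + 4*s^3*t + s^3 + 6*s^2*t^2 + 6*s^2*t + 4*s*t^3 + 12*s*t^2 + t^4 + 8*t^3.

The Hessian of f at 0 is [[0, 0], [0, 0]] with rank 0, so corank 2. A Groebner basis of the Jacobian ideal J(f) in C{s,t} is {t^4, s*t^2 + 5*t^3/3, s^2 + 4*s*t + 4*t^2}; counting standard monomials gives mu = 6. Corank 2; j^3 = (s + 2*t)^3 is a perfect cube, so E-series; the 4-jet and mu = 6 give E_6.

6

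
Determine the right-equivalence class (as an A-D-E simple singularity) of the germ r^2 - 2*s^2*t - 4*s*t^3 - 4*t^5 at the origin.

D_{6}

The Hessian of f at 0 is [[0, 0, 0], [0, 0, 0], [0, 0, 2]] with rank 1, so corank 2. A Groebner basis of the Jacobian ideal J(f) in C{s,t,r} is {s^3, s^2*t, -s^2/4 + s*t^2, s*t + t^3, r}; counting standard monomials gives mu = 6. Corank 2; j^3 = -2*s^2*t has shape L^2 M (L != M), so D-series; mu = 6 gives D_6.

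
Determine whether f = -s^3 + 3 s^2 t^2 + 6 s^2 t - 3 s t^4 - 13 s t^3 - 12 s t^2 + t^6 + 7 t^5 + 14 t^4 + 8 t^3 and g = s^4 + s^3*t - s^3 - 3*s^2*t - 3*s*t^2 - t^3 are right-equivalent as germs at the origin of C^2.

Yes.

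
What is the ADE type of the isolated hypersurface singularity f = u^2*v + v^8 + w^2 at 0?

D_{9}

The Hessian of f at 0 has rank 1. Corank 2; j^3 = u^2*v has shape L^2 M (L != M), so D-series; mu = 9 gives D_9.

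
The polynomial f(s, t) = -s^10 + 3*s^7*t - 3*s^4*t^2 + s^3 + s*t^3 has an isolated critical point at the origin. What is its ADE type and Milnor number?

The Hessian of f at 0 is [[0, 0], [0, 0]] with rank 0, so corank 2. A Groebner basis of the Jacobian ideal J(f) in C{s,t} is {s^3, s*t^2, 3*s^2 + t^3}; counting standard monomials gives mu = 7. Corank 2; j^3 = s^3 is a perfect cube, so E-series; the 4-jet and mu = 7 give E_7.

Type E_7, Milnor number mu = 7.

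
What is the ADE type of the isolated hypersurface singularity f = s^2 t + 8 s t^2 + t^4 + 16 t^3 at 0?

The Hessian of f at 0 has rank 0. Corank 2; j^3 = t*(s + 4*t)^2 has shape L^2 M (L != M), so D-series; mu = 5 gives D_5.

D_5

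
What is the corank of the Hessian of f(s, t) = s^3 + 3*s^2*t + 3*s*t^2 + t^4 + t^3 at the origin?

2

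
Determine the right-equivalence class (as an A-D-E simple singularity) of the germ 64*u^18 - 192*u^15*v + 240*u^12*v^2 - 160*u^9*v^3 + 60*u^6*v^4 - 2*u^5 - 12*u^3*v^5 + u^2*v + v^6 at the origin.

The Hessian of f at 0 has rank 0. Corank 2; j^3 = u^2*v has shape L^2 M (L != M), so D-series; mu = 7 gives D_7.

D_7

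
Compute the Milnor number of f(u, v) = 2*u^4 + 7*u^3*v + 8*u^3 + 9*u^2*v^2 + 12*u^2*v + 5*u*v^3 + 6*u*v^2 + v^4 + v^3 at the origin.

7

The Hessian of f at 0 is [[0, 0], [0, 0]] with rank 0, so corank 2. A Groebner basis of the Jacobian ideal J(f) in C{u,v} is {768*u^2 + 768*u*v + v^4 + 8*v^3 + 192*v^2, u^3 + 36*u^2 + 36*u*v + v^3/2 + 9*v^2, u^2*v - 40*u^2 - 40*u*v - 2*v^3/3 - 10*v^2, 32*u^2 + u*v^2 + 32*u*v + 5*v^3/6 + 8*v^2}; counting standard monomials gives mu = 7. Corank 2; j^3 = (2*u + v)^3 is a perfect cube, so E-series; the 4-jet and mu = 7 give E_7.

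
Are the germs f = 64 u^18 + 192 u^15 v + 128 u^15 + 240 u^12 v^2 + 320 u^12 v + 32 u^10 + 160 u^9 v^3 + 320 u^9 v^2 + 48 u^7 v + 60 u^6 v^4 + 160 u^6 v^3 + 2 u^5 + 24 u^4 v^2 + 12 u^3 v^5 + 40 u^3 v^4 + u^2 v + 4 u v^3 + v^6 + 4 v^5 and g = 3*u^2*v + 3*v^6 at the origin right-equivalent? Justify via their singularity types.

Yes.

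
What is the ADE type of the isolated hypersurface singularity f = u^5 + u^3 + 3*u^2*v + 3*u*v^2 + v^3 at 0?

The Hessian of f at 0 is [[0, 0], [0, 0]] with rank 0, so corank 2. A Groebner basis of the Jacobian ideal J(f) in C{u,v} is {v^5, u*v^3 + 3*v^4/4, u^2 + 2*u*v + v^2}; counting standard monomials gives mu = 8. Corank 2; j^3 = (u + v)^3 is a perfect cube, so E-series; the 5-jet and mu = 8 give E_8.

E_8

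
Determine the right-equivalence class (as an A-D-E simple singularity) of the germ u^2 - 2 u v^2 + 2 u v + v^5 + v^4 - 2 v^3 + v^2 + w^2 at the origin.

The Hessian of f at 0 has rank 2. Corank 1: A-series; mu = 4 gives A_4.

A4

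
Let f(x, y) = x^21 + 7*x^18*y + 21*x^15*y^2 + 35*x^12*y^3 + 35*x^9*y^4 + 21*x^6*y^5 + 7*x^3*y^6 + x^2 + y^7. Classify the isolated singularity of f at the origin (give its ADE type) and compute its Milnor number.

The Hessian of f at 0 has rank 1. Corank 1: A-series; mu = 6 gives A_6.

Type A_6, Milnor number mu = 6.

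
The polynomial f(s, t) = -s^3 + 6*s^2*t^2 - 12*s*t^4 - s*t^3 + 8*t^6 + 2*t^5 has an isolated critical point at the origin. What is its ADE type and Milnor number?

Type E_7, Milnor number mu = 7.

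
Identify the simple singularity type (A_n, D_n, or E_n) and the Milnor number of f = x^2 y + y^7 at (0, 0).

Type D8, Milnor number mu = 8.

The Hessian of f at 0 has rank 0. Corank 2; j^3 = x^2*y has shape L^2 M (L != M), so D-series; mu = 8 gives D_8.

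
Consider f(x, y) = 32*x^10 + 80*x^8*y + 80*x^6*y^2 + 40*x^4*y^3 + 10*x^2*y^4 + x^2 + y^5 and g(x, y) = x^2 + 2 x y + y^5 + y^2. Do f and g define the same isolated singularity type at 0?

The Hessian of f at 0 has rank 1. Corank 1: A-series; mu = 4 gives A_4. The Hessian of g at 0 has rank 1. Corank 1: A-series; mu = 4 gives A_4. Both have type A_4, hence right-equivalent.

Yes.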